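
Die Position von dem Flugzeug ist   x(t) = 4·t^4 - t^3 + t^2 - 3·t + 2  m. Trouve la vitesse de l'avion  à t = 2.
En partant de la position x(t) = 4·t^4 - t^3 + t^2 - 3·t + 2, nous prenons 1 dérivée. En dérivant la position, nous obtenons la vitesse: v(t) = 16·t^3 - 3·t^2 + 2·t - 3. En utilisant v(t) = 16·t^3 - 3·t^2 + 2·t - 3 et en substituant t = 2, nous trouvons v = 117.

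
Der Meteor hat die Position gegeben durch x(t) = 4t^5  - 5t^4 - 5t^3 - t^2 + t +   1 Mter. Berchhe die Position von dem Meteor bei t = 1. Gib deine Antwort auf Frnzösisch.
En utilisant x(t) = 4·t^5 - 5·t^4 - 5·t^3 - t^2 + t + 1 et en substituant t = 1, nous trouvons x = -5.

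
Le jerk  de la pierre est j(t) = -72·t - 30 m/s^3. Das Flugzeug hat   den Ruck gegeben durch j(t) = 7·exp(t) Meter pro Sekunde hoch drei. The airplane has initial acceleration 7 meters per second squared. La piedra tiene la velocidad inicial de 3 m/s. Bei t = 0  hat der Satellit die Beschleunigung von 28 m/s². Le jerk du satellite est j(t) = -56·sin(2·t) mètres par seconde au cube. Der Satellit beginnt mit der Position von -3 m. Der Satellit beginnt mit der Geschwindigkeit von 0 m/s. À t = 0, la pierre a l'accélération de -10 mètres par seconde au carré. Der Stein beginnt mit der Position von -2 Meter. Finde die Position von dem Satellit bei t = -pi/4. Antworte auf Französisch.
Pour résoudre ceci, nous devons prendre 3 primitives de notre équation du jerk j(t) = -56·sin(2·t). En prenant ∫j(t)dt et en appliquant a(0) = 28, nous trouvons a(t) = 28·cos(2·t). L'intégrale de l'accélération, avec v(0) = 0, donne la vitesse: v(t) = 14·sin(2·t). La primitive de la vitesse est la position. En utilisant x(0) = -3, nous obtenons x(t) = 4 - 7·cos(2·t). De l'équation de la position x(t) = 4 - 7·cos(2·t), nous substituons t = -pi/4 pour obtenir x = 4.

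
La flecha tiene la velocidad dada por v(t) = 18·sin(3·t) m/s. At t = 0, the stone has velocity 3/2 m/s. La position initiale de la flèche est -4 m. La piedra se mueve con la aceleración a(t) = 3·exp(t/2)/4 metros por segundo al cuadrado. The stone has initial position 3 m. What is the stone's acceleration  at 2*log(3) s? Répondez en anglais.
We have acceleration a(t) = 3·exp(t/2)/4. Substituting t = 2*log(3): a(2*log(3)) = 9/4.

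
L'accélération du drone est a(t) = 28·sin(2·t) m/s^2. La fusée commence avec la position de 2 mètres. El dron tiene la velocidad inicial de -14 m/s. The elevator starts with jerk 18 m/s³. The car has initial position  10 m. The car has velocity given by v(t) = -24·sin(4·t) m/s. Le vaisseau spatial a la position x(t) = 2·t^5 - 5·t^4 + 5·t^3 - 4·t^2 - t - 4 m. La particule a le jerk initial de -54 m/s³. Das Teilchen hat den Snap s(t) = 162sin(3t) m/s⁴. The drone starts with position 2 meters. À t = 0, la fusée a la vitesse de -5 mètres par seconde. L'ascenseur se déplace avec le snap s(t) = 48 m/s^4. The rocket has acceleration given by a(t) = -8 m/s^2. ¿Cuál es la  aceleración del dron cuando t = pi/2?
De la ecuación de la aceleración a(t) = 28·sin(2·t), sustituimos t = pi/2 para obtener a = 0.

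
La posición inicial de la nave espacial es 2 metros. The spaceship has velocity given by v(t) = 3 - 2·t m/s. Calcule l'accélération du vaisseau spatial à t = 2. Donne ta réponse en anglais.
We must differentiate our velocity equation v(t) = 3 - 2·t 1 time. Differentiating velocity, we get acceleration: a(t) = -2. Using a(t) = -2 and substituting t = 2, we find a = -2.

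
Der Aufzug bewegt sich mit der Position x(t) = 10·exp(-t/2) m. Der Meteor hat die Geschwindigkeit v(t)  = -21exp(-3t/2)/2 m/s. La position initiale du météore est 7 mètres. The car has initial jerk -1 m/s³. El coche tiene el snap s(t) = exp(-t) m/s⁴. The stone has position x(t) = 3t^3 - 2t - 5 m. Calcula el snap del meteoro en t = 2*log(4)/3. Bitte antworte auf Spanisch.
Partiendo de la velocidad v(t) = -21·exp(-3·t/2)/2, tomamos 3 derivadas. Tomando d/dt de v(t), encontramos a(t) = 63·exp(-3·t/2)/4. Tomando d/dt de a(t), encontramos j(t) = -189·exp(-3·t/2)/8. La derivada de la sacudida da el snap: s(t) = 567·exp(-3·t/2)/16. Usando s(t) = 567·exp(-3·t/2)/16 y sustituyendo t = 2*log(4)/3, encontramos s = 567/64.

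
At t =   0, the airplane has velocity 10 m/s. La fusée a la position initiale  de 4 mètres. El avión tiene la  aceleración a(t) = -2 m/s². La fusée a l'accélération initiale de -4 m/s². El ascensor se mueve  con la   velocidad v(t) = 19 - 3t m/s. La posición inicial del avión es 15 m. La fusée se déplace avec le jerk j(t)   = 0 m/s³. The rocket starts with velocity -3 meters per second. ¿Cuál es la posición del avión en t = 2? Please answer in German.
Ausgehend von der Beschleunigung a(t) = -2, nehmen wir 2 Integrale. Die Stammfunktion von der Beschleunigung, mit v(0) = 10, ergibt die Geschwindigkeit: v(t) = 10 - 2·t. Die Stammfunktion von der Geschwindigkeit ist die Position. Mit x(0) = 15 erhalten wir x(t) = -t^2 + 10·t + 15. Aus der Gleichung für die Position x(t) = -t^2 + 10·t + 15, setzen wir t = 2 ein und erhalten x = 31.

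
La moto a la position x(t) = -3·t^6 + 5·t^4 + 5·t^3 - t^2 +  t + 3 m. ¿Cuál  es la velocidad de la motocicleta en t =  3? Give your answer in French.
En partant de la position x(t) = -3·t^6 + 5·t^4 + 5·t^3 - t^2 + t + 3, nous prenons 1 dérivée. La dérivée de la position donne la vitesse: v(t) = -18·t^5 + 20·t^3 + 15·t^2 - 2·t + 1. En utilisant v(t) = -18·t^5 + 20·t^3 + 15·t^2 - 2·t + 1 et en substituant t = 3, nous trouvons v = -3704.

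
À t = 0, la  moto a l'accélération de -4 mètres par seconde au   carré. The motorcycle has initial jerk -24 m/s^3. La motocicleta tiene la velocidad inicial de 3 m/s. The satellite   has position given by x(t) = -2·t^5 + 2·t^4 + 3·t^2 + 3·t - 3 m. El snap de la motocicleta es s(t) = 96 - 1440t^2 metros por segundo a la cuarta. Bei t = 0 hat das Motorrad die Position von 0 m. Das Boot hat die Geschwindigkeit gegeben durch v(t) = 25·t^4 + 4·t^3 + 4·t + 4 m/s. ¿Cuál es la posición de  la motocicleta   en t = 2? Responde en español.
Partiendo del snap s(t) = 96 - 1440·t^2, tomamos 4 integrales. La integral del snap, con j(0) = -24, da la sacudida: j(t) = -480·t^3 + 96·t - 24. La antiderivada de la sacudida, con a(0) = -4, da la aceleración: a(t) = -120·t^4 + 48·t^2 - 24·t - 4. La integral de la aceleración es la velocidad. Usando v(0) = 3, obtenemos v(t) = -24·t^5 + 16·t^3 - 12·t^2 - 4·t + 3. Tomando ∫v(t)dt y aplicando x(0) = 0, encontramos x(t) = -4·t^6 + 4·t^4 - 4·t^3 - 2·t^2 + 3·t. De la ecuación de la posición x(t) = -4·t^6 + 4·t^4 - 4·t^3 - 2·t^2 + 3·t, sustituimos t = 2 para obtener x = -226.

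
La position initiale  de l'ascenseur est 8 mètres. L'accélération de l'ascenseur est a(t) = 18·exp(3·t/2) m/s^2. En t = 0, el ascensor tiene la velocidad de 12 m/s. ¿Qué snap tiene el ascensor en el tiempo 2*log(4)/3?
Partiendo de la aceleración a(t) = 18·exp(3·t/2), tomamos 2 derivadas. Tomando d/dt de a(t), encontramos j(t) = 27·exp(3·t/2). Tomando d/dt de j(t), encontramos s(t) = 81·exp(3·t/2)/2. Tenemos el snap s(t) = 81·exp(3·t/2)/2. Sustituyendo t = 2*log(4)/3: s(2*log(4)/3) = 162.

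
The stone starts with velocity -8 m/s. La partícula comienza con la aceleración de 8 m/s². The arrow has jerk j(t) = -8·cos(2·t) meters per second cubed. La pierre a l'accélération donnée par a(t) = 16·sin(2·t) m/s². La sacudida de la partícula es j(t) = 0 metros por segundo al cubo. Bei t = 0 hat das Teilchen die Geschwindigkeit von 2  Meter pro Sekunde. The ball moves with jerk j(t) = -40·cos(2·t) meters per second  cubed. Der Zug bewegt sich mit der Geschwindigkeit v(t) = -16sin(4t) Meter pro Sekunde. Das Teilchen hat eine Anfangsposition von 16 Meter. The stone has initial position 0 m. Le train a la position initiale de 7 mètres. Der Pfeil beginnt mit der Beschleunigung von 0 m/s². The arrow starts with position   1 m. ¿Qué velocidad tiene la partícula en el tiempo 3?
Para resolver esto, necesitamos tomar 2 antiderivadas de nuestra ecuación de la sacudida j(t) = 0. Tomando ∫j(t)dt y aplicando a(0) = 8, encontramos a(t) = 8. La integral de la aceleración es la velocidad. Usando v(0) = 2, obtenemos v(t) = 8·t + 2. De la ecuación de la velocidad v(t) = 8·t + 2, sustituimos t = 3 para obtener v = 26.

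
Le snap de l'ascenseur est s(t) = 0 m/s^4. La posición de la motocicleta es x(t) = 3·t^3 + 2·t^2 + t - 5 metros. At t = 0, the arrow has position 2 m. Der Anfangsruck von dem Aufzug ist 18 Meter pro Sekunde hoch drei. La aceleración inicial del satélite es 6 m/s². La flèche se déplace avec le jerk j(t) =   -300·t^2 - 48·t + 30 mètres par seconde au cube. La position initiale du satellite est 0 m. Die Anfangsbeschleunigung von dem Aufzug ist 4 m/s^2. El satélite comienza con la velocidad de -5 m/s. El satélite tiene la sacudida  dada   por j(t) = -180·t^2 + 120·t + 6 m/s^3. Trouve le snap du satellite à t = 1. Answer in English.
To solve this, we need to take 1 derivative of our jerk equation j(t) = -180·t^2 + 120·t + 6. Taking d/dt of j(t), we find s(t) = 120 - 360·t. We have snap s(t) = 120 - 360·t. Substituting t = 1: s(1) = -240.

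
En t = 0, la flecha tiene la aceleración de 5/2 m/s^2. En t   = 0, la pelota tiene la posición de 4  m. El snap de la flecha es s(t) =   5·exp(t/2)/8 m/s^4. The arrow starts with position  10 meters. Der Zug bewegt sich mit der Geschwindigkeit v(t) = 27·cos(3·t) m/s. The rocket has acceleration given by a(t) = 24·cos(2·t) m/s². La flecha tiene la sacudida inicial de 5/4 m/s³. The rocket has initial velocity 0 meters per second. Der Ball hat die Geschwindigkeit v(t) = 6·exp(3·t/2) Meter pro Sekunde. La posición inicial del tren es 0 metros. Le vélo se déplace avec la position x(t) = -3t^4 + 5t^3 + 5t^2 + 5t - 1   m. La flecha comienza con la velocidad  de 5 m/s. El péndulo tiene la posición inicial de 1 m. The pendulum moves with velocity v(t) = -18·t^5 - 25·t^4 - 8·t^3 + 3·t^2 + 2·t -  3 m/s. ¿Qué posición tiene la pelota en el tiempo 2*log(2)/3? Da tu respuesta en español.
Debemos encontrar la integral de nuestra ecuación de la velocidad v(t) = 6·exp(3·t/2) 1 vez. Tomando ∫v(t)dt y aplicando x(0) = 4, encontramos x(t) = 4·exp(3·t/2). Tenemos la posición x(t) = 4·exp(3·t/2). Sustituyendo t = 2*log(2)/3: x(2*log(2)/3) = 8.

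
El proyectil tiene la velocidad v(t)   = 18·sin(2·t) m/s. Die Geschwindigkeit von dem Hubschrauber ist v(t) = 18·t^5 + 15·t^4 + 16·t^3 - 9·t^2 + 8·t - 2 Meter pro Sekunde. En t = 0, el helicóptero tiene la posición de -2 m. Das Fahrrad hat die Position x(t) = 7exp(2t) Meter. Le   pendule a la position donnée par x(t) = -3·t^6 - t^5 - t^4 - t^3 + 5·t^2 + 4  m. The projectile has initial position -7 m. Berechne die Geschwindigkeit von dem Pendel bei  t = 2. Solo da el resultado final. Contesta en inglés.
The velocity at t = 2 is v = -680.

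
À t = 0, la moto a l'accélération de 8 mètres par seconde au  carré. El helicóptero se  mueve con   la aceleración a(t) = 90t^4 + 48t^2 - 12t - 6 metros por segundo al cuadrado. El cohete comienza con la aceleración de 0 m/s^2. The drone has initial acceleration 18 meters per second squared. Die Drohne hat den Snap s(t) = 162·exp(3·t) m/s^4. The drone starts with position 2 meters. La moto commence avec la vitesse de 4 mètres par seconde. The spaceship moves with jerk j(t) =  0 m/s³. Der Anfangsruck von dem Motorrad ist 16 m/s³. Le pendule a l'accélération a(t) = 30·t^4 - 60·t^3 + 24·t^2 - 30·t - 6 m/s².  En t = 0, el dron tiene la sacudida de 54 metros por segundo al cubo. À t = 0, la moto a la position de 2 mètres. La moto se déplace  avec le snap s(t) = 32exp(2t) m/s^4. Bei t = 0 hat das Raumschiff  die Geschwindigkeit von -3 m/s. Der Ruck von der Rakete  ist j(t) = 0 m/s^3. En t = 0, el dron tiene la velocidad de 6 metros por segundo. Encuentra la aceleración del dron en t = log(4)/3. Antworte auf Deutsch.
Ausgehend von dem Snap s(t) = 162·exp(3·t), nehmen wir 2 Integrale. Die Stammfunktion von dem Snap, mit j(0) = 54, ergibt den Ruck: j(t) = 54·exp(3·t). Das Integral von dem Ruck, mit a(0) = 18, ergibt die Beschleunigung: a(t) = 18·exp(3·t). Aus der Gleichung für die Beschleunigung a(t) = 18·exp(3·t), setzen wir t = log(4)/3 ein und erhalten a = 72.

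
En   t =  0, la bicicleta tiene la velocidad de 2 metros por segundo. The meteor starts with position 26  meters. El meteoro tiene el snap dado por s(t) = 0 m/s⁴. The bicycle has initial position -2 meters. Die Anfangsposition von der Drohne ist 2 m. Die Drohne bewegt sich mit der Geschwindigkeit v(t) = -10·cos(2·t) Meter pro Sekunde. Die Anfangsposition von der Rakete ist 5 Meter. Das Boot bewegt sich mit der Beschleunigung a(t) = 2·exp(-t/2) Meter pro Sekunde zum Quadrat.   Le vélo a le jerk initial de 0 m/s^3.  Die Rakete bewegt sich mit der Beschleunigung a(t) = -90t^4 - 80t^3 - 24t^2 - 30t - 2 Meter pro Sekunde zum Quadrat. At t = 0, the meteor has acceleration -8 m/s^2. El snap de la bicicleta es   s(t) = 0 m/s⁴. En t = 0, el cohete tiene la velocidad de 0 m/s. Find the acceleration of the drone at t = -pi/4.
Starting from velocity v(t) = -10·cos(2·t), we take 1 derivative. The derivative of velocity gives acceleration: a(t) = 20·sin(2·t). We have acceleration a(t) = 20·sin(2·t). Substituting t = -pi/4: a(-pi/4) = -20.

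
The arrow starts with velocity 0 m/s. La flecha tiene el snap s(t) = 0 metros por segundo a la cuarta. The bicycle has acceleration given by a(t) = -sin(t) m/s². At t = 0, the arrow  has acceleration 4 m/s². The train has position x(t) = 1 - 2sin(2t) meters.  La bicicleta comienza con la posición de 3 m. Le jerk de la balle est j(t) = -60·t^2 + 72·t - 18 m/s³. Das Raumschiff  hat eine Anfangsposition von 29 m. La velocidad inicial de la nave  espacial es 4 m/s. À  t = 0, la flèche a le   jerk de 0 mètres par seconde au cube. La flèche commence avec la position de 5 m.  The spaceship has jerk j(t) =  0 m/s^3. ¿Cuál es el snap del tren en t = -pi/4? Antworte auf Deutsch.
Wir müssen unsere Gleichung für die Position x(t) = 1 - 2·sin(2·t) 4-mal ableiten. Mit d/dt von x(t) finden wir v(t) = -4·cos(2·t). Mit d/dt von v(t) finden wir a(t) = 8·sin(2·t). Die Ableitung von der Beschleunigung ergibt den Ruck: j(t) = 16·cos(2·t). Mit d/dt von j(t) finden wir s(t) = -32·sin(2·t). Mit s(t) = -32·sin(2·t) und Einsetzen von t = -pi/4, finden wir s = 32.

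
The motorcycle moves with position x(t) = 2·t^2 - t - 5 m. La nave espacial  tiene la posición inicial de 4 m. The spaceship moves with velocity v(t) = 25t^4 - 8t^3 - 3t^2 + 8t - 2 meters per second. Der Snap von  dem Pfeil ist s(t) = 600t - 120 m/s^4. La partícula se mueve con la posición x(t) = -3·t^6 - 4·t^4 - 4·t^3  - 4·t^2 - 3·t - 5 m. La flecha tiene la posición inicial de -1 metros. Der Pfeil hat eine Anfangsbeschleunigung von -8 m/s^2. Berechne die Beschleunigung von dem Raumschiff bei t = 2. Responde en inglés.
To solve this, we need to take 1 derivative of our velocity equation v(t) = 25·t^4 - 8·t^3 - 3·t^2 + 8·t - 2. Differentiating velocity, we get acceleration: a(t) = 100·t^3 - 24·t^2 - 6·t + 8. Using a(t) = 100·t^3 - 24·t^2 - 6·t + 8 and substituting t = 2, we find a = 700.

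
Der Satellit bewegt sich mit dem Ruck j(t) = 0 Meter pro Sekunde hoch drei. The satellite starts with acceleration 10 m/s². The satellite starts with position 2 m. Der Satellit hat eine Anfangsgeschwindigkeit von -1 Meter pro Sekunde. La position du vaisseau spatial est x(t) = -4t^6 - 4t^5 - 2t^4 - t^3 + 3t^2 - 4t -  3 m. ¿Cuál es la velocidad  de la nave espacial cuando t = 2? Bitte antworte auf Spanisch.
Debemos derivar nuestra ecuación de la posición x(t) = -4·t^6 - 4·t^5 - 2·t^4 - t^3 + 3·t^2 - 4·t - 3 1 vez. Tomando d/dt de x(t), encontramos v(t) = -24·t^5 - 20·t^4 - 8·t^3 - 3·t^2 + 6·t - 4. Tenemos la velocidad v(t) = -24·t^5 - 20·t^4 - 8·t^3 - 3·t^2 + 6·t - 4. Sustituyendo t = 2: v(2) = -1156.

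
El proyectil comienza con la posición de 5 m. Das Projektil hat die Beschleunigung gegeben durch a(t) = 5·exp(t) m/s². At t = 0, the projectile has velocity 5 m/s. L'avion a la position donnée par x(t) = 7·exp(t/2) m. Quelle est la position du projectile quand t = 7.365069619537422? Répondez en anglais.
Starting from acceleration a(t) = 5·exp(t), we take 2 integrals. Taking ∫a(t)dt and applying v(0) = 5, we find v(t) = 5·exp(t). The integral of velocity is position. Using x(0) = 5, we get x(t) = 5·exp(t). We have position x(t) = 5·exp(t). Substituting t = 7.365069619537422: x(7.365069619537422) = 7899.12704701401.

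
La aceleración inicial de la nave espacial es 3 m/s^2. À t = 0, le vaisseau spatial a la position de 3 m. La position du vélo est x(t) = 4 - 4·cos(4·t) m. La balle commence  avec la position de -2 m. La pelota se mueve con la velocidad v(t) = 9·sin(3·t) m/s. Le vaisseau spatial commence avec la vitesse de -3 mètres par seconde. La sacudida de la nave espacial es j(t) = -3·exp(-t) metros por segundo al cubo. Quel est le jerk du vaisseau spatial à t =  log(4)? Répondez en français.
Nous avons le jerk j(t) = -3·exp(-t). En substituant t = log(4): j(log(4)) = -3/4.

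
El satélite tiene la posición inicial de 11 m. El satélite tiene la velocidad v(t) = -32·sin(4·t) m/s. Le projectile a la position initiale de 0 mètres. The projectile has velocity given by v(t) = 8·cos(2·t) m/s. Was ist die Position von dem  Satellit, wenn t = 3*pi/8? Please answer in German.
Wir müssen unsere Gleichung für die Geschwindigkeit v(t) = -32·sin(4·t) 1-mal integrieren. Mit ∫v(t)dt und Anwendung von x(0) = 11, finden wir x(t) = 8·cos(4·t) + 3. Mit x(t) = 8·cos(4·t) + 3 und Einsetzen von t = 3*pi/8, finden wir x = 3.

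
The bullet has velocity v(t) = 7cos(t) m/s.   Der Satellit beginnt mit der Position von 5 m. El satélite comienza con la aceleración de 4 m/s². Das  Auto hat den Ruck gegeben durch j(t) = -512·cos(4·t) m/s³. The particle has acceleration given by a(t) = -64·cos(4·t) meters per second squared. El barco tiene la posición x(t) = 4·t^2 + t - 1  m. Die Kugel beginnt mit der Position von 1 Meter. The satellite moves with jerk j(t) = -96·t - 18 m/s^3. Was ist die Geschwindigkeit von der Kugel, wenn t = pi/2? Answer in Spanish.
De la ecuación de la velocidad v(t) = 7·cos(t), sustituimos t = pi/2 para obtener v = 0.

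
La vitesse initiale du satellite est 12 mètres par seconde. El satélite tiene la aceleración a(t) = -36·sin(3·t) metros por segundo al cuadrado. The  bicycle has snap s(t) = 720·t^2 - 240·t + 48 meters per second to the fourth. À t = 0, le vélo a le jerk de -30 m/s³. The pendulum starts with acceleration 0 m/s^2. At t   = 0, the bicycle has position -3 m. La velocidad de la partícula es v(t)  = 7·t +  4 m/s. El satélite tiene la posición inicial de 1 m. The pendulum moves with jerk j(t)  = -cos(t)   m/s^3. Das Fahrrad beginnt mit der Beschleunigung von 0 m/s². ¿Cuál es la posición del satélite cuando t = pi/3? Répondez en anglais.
We need to integrate our acceleration equation a(t) = -36·sin(3·t) 2 times. The antiderivative of acceleration, with v(0) = 12, gives velocity: v(t) = 12·cos(3·t). Integrating velocity and using the initial condition x(0) = 1, we get x(t) = 4·sin(3·t) + 1. Using x(t) = 4·sin(3·t) + 1 and substituting t = pi/3, we find x = 1.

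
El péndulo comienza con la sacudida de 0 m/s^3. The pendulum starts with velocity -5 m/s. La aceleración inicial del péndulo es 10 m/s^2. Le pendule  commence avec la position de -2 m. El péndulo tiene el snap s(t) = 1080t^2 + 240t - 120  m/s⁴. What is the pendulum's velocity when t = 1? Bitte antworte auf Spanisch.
Para resolver esto, necesitamos tomar 3 antiderivadas de nuestra ecuación del snap s(t) = 1080·t^2 + 240·t - 120. La integral del snap, con j(0) = 0, da la sacudida: j(t) = 120·t·(3·t^2 + t - 1). Integrando la sacudida y usando la condición inicial a(0) = 10, obtenemos a(t) = 90·t^4 + 40·t^3 - 60·t^2 + 10. Integrando la aceleración y usando la condición inicial v(0) = -5, obtenemos v(t) = 18·t^5 + 10·t^4 - 20·t^3 + 10·t - 5. De la ecuación de la velocidad v(t) = 18·t^5 + 10·t^4 - 20·t^3 + 10·t - 5, sustituimos t = 1 para obtener v = 13.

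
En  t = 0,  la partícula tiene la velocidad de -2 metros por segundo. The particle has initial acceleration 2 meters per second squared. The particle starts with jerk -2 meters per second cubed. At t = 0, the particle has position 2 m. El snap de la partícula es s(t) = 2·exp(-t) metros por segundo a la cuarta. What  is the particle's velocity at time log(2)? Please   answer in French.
Nous devons trouver l'intégrale de notre équation du snap s(t) = 2·exp(-t) 3 fois. La primitive du snap est le jerk. En utilisant j(0) = -2, nous obtenons j(t) = -2·exp(-t). La primitive du jerk est l'accélération. En utilisant a(0) = 2, nous obtenons a(t) = 2·exp(-t). La primitive de l'accélération est la vitesse. En utilisant v(0) = -2, nous obtenons v(t) = -2·exp(-t). Nous avons la vitesse v(t) = -2·exp(-t). En substituant t = log(2): v(log(2)) = -1.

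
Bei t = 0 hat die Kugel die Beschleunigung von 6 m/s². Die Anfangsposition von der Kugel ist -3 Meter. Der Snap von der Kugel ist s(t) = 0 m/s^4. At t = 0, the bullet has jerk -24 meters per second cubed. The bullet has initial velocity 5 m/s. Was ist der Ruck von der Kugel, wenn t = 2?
Um dies zu lösen, müssen wir 1 Stammfunktion unserer Gleichung für den Snap s(t) = 0 finden. Mit ∫s(t)dt und Anwendung von j(0) = -24, finden wir j(t) = -24. Aus der Gleichung für den Ruck j(t) = -24, setzen wir t = 2 ein und erhalten j = -24.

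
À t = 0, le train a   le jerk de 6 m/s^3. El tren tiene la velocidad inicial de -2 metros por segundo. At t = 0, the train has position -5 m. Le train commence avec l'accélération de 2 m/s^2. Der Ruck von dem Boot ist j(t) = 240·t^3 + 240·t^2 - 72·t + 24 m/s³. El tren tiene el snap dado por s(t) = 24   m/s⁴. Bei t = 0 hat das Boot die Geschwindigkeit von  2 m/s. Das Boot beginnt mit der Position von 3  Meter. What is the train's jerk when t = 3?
To find the answer, we compute 1 integral of s(t) = 24. Taking ∫s(t)dt and applying j(0) = 6, we find j(t) = 24·t + 6. We have jerk j(t) = 24·t + 6. Substituting t = 3: j(3) = 78.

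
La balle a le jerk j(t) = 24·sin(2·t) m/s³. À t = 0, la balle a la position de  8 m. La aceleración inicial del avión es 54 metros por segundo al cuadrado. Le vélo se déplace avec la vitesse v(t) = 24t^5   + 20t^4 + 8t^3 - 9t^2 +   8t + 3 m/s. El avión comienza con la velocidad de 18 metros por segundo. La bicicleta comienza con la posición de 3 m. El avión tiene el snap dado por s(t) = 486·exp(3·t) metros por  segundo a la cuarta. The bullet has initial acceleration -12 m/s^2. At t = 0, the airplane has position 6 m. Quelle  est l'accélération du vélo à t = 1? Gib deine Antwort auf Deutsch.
Wir müssen unsere Gleichung für die Geschwindigkeit v(t) = 24·t^5 + 20·t^4 + 8·t^3 - 9·t^2 + 8·t + 3 1-mal ableiten. Die Ableitung von der Geschwindigkeit ergibt die Beschleunigung: a(t) = 120·t^4 + 80·t^3 + 24·t^2 - 18·t + 8. Aus der Gleichung für die Beschleunigung a(t) = 120·t^4 + 80·t^3 + 24·t^2 - 18·t + 8, setzen wir t = 1 ein und erhalten a = 214.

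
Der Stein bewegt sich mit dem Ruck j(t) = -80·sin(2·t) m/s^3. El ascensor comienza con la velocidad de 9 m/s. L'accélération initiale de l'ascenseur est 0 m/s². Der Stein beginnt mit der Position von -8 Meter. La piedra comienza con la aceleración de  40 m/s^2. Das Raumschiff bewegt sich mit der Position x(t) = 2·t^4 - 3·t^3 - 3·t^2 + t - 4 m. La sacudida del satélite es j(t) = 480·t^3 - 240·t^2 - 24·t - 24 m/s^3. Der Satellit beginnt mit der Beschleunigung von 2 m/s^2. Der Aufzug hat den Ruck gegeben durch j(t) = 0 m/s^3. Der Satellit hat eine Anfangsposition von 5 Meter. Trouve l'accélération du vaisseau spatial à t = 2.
Nous devons dériver notre équation de la position x(t) = 2·t^4 - 3·t^3 - 3·t^2 + t - 4 2 fois. La dérivée de la position donne la vitesse: v(t) = 8·t^3 - 9·t^2 - 6·t + 1. En dérivant la vitesse, nous obtenons l'accélération: a(t) = 24·t^2 - 18·t - 6. En utilisant a(t) = 24·t^2 - 18·t - 6 et en substituant t = 2, nous trouvons a = 54.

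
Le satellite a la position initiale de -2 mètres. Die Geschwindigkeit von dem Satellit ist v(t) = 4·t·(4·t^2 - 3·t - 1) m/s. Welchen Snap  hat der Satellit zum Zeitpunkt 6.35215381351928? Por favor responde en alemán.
Wir müssen unsere Gleichung für die Geschwindigkeit v(t) = 4·t·(4·t^2 - 3·t - 1) 3-mal ableiten. Durch Ableiten von der Geschwindigkeit erhalten wir die Beschleunigung: a(t) = 16·t^2 + 4·t·(8·t - 3) - 12·t - 4. Durch Ableiten von der Beschleunigung erhalten wir den Ruck: j(t) = 96·t - 24. Mit d/dt von j(t) finden wir s(t) = 96. Aus der Gleichung für den Snap s(t) = 96, setzen wir t = 6.35215381351928 ein und erhalten s = 96.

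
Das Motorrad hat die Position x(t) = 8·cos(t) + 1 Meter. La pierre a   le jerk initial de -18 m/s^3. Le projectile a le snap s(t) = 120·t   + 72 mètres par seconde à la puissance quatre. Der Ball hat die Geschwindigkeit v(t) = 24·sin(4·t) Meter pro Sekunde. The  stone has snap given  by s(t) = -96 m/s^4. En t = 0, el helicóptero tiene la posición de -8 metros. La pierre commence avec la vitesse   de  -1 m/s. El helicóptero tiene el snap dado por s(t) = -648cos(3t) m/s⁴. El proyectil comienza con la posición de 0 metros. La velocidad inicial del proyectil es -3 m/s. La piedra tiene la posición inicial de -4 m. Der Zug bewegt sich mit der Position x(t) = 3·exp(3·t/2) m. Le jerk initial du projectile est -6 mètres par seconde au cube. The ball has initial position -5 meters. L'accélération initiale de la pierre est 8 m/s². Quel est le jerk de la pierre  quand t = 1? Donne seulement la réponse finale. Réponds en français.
À t = 1, j = -114.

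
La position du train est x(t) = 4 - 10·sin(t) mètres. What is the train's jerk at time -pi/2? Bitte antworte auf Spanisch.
Para resolver esto, necesitamos tomar 3 derivadas de nuestra ecuación de la posición x(t) = 4 - 10·sin(t). Derivando la posición, obtenemos la velocidad: v(t) = -10·cos(t). Tomando d/dt de v(t), encontramos a(t) = 10·sin(t). La derivada de la aceleración da la sacudida: j(t) = 10·cos(t). De la ecuación de la sacudida j(t) = 10·cos(t), sustituimos t = -pi/2 para obtener j = 0.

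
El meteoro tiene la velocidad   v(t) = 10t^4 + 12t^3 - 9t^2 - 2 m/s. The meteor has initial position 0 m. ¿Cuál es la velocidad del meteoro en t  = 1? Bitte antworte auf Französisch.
De l'équation de la vitesse v(t) = 10·t^4 + 12·t^3 - 9·t^2 - 2, nous substituons t = 1 pour obtenir v = 11.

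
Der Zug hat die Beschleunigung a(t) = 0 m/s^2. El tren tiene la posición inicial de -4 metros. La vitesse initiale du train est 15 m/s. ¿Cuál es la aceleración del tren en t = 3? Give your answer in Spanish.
Tenemos la aceleración a(t) = 0. Sustituyendo t = 3: a(3) = 0.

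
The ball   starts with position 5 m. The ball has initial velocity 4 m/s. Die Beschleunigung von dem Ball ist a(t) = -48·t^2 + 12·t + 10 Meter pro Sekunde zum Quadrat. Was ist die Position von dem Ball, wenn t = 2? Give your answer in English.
We need to integrate our acceleration equation a(t) = -48·t^2 + 12·t + 10 2 times. The antiderivative of acceleration, with v(0) = 4, gives velocity: v(t) = -16·t^3 + 6·t^2 + 10·t + 4. The antiderivative of velocity is position. Using x(0) = 5, we get x(t) = -4·t^4 + 2·t^3 + 5·t^2 + 4·t + 5. Using x(t) = -4·t^4 + 2·t^3 + 5·t^2 + 4·t + 5 and substituting t = 2, we find x = -15.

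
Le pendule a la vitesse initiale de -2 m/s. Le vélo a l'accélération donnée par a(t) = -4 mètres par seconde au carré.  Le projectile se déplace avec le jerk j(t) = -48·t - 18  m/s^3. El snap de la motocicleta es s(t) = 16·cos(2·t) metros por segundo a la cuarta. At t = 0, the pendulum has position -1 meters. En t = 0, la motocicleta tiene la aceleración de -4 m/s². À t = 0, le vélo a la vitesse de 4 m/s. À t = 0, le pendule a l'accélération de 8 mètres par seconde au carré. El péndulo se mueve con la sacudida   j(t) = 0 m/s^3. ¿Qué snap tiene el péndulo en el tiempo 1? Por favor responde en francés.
En partant du jerk j(t) = 0, nous prenons 1 dérivée. En prenant d/dt de j(t), nous trouvons s(t) = 0. En utilisant s(t) = 0 et en substituant t = 1, nous trouvons s = 0.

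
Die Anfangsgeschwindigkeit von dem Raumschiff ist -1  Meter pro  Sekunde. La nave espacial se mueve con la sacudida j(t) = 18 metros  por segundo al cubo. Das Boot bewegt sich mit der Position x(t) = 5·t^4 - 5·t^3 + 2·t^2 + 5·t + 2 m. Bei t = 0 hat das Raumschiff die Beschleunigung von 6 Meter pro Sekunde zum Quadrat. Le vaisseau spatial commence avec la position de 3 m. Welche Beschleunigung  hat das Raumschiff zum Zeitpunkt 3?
Wir müssen unsere Gleichung für den Ruck j(t) = 18 1-mal integrieren. Das Integral von dem Ruck, mit a(0) = 6, ergibt die Beschleunigung: a(t) = 18·t + 6. Aus der Gleichung für die Beschleunigung a(t) = 18·t + 6, setzen wir t = 3 ein und erhalten a = 60.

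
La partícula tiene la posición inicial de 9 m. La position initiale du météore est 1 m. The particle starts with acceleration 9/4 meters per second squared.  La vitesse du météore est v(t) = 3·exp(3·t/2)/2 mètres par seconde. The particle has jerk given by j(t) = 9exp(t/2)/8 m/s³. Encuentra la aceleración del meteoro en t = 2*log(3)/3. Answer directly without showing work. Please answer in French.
L'accélération à t = 2*log(3)/3 est a = 27/4.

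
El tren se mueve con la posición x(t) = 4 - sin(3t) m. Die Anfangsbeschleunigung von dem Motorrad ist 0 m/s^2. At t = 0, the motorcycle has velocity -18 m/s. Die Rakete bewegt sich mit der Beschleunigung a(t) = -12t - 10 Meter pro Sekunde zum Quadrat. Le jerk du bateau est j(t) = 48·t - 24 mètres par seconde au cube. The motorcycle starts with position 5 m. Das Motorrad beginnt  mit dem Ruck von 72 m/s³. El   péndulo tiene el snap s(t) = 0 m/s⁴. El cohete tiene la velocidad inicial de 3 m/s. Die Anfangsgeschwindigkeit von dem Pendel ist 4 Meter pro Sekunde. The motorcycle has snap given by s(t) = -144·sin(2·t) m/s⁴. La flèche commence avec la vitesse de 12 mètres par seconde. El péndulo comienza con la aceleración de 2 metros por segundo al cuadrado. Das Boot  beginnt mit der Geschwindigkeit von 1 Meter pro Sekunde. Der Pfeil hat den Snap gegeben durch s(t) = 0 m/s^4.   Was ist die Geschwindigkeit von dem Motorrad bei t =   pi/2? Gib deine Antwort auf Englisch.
To solve this, we need to take 3 antiderivatives of our snap equation s(t) = -144·sin(2·t). Taking ∫s(t)dt and applying j(0) = 72, we find j(t) = 72·cos(2·t). The integral of jerk is acceleration. Using a(0) = 0, we get a(t) = 36·sin(2·t). The antiderivative of acceleration is velocity. Using v(0) = -18, we get v(t) = -18·cos(2·t). We have velocity v(t) = -18·cos(2·t). Substituting t = pi/2: v(pi/2) = 18.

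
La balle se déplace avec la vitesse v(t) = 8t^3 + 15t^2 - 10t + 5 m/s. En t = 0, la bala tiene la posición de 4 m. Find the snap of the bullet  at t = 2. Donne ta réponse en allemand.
Um dies zu lösen, müssen wir 3 Ableitungen unserer Gleichung für die Geschwindigkeit v(t) = 8·t^3 + 15·t^2 - 10·t + 5 nehmen. Die Ableitung von der Geschwindigkeit ergibt die Beschleunigung: a(t) = 24·t^2 + 30·t - 10. Durch Ableiten von der Beschleunigung erhalten wir den Ruck: j(t) = 48·t + 30. Die Ableitung von dem Ruck ergibt den Snap: s(t) = 48. Wir haben den Snap s(t) = 48. Durch Einsetzen von t = 2: s(2) = 48.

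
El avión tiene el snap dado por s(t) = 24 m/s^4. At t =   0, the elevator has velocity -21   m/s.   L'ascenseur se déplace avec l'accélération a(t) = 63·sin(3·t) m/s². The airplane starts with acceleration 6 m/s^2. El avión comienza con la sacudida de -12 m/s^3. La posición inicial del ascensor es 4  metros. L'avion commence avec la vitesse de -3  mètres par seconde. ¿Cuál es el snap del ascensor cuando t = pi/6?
Debemos derivar nuestra ecuación de la aceleración a(t) = 63·sin(3·t) 2 veces. Tomando d/dt de a(t), encontramos j(t) = 189·cos(3·t). Derivando la sacudida, obtenemos el snap: s(t) = -567·sin(3·t). De la ecuación del snap s(t) = -567·sin(3·t), sustituimos t = pi/6 para obtener s = -567.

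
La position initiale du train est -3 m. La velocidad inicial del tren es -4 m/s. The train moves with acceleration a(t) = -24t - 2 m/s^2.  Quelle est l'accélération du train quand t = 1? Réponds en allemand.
Mit a(t) = -24·t - 2 und Einsetzen von t = 1, finden wir a = -26.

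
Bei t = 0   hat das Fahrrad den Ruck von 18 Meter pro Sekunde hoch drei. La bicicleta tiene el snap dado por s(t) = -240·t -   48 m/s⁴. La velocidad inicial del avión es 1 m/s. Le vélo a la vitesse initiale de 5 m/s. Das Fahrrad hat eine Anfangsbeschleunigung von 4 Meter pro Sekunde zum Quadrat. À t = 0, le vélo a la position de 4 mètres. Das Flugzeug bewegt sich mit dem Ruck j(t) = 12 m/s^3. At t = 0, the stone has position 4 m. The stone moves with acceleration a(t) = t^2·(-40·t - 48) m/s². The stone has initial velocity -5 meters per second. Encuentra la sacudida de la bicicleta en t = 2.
Necesitamos integrar nuestra ecuación del snap s(t) = -240·t - 48 1 vez. La integral del snap es la sacudida. Usando j(0) = 18, obtenemos j(t) = -120·t^2 - 48·t + 18. Tenemos la sacudida j(t) = -120·t^2 - 48·t + 18. Sustituyendo t = 2: j(2) = -558.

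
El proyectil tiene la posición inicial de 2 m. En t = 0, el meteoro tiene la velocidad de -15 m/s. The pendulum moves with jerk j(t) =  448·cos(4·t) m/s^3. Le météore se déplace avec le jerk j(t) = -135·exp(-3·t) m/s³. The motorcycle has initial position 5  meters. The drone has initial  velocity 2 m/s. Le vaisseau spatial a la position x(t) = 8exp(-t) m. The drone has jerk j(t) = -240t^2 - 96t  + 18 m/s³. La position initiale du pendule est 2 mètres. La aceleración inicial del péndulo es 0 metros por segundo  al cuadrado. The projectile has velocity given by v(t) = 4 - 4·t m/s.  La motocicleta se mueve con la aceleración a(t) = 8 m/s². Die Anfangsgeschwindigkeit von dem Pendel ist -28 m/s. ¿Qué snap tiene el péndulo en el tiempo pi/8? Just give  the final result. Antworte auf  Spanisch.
El snap en t = pi/8 es s = -1792.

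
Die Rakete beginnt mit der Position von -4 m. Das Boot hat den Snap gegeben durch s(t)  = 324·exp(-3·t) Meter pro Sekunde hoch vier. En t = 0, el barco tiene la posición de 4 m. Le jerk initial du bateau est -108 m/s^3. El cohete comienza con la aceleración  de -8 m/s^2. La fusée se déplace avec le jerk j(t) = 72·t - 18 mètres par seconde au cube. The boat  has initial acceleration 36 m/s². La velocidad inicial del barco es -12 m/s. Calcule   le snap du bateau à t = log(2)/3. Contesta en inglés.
We have snap s(t) = 324·exp(-3·t). Substituting t = log(2)/3: s(log(2)/3) = 162.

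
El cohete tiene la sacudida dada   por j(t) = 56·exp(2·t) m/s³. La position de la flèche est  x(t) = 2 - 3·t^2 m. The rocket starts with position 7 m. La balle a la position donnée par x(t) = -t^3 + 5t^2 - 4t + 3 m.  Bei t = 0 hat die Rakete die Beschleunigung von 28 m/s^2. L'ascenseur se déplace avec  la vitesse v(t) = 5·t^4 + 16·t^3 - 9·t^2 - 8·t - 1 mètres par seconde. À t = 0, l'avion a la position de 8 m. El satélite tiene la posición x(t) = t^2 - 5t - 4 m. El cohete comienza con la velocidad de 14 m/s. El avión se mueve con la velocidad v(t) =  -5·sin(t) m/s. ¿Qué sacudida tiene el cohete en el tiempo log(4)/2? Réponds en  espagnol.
De la ecuación de la sacudida j(t) = 56·exp(2·t), sustituimos t = log(4)/2 para obtener j = 224.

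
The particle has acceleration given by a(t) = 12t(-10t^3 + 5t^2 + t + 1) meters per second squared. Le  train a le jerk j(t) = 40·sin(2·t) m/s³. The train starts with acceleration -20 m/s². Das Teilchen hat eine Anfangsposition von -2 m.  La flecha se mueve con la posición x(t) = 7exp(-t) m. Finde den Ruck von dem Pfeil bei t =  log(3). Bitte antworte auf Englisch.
We must differentiate our position equation x(t) = 7·exp(-t) 3 times. The derivative of position gives velocity: v(t) = -7·exp(-t). Taking d/dt of v(t), we find a(t) = 7·exp(-t). The derivative of acceleration gives jerk: j(t) = -7·exp(-t). From the given jerk equation j(t) = -7·exp(-t), we substitute t = log(3) to get j = -7/3.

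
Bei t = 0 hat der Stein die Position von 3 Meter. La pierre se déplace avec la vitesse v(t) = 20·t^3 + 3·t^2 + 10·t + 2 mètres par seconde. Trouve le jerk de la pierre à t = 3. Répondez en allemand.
Ausgehend von der Geschwindigkeit v(t) = 20·t^3 + 3·t^2 + 10·t + 2, nehmen wir 2 Ableitungen. Mit d/dt von v(t) finden wir a(t) = 60·t^2 + 6·t + 10. Mit d/dt von a(t) finden wir j(t) = 120·t + 6. Mit j(t) = 120·t + 6 und Einsetzen von t = 3, finden wir j = 366.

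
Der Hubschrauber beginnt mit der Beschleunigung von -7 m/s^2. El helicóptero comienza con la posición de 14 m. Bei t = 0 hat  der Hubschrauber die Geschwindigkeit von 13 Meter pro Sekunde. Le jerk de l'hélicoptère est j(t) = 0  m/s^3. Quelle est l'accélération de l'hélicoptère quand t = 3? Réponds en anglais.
Starting from jerk j(t) = 0, we take 1 antiderivative. The integral of jerk is acceleration. Using a(0) = -7, we get a(t) = -7. From the given acceleration equation a(t) = -7, we substitute t = 3 to get a = -7.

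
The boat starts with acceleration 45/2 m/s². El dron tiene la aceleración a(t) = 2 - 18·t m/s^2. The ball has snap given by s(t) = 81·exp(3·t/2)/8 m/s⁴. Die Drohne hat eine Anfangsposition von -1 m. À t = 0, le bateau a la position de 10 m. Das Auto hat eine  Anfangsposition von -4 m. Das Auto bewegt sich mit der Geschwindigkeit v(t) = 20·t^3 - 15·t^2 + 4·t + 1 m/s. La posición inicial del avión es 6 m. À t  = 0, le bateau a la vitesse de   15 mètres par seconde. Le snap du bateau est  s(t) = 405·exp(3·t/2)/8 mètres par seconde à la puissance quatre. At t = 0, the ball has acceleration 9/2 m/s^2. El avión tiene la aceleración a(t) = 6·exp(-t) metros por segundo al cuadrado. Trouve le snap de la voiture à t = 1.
Nous devons dériver notre équation de la vitesse v(t) = 20·t^3 - 15·t^2 + 4·t + 1 3 fois. La dérivée de la vitesse donne l'accélération: a(t) = 60·t^2 - 30·t + 4. En prenant d/dt de a(t), nous trouvons j(t) = 120·t - 30. La dérivée du jerk donne le snap: s(t) = 120. Nous avons le snap s(t) = 120. En substituant t = 1: s(1) = 120.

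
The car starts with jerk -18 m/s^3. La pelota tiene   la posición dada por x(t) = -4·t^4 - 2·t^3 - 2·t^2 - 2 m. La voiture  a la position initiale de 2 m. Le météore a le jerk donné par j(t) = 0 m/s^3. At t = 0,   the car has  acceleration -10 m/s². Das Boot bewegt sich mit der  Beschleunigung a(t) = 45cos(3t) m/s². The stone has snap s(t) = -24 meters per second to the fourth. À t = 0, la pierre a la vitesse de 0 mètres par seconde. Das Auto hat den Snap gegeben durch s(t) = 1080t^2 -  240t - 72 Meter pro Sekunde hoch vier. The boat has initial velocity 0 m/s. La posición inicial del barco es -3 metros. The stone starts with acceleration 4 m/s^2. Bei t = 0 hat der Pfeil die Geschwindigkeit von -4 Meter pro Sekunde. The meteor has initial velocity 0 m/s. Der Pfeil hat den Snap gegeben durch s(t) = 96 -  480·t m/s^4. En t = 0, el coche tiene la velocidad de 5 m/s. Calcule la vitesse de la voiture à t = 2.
Nous devons intégrer notre équation du snap s(t) = 1080·t^2 - 240·t - 72 3 fois. En prenant ∫s(t)dt et en appliquant j(0) = -18, nous trouvons j(t) = 360·t^3 - 120·t^2 - 72·t - 18. La primitive du jerk, avec a(0) = -10, donne l'accélération: a(t) = 90·t^4 - 40·t^3 - 36·t^2 - 18·t - 10. En prenant ∫a(t)dt et en appliquant v(0) = 5, nous trouvons v(t) = 18·t^5 - 10·t^4 - 12·t^3 - 9·t^2 - 10·t + 5. Nous avons la vitesse v(t) = 18·t^5 - 10·t^4 - 12·t^3 - 9·t^2 - 10·t + 5. En substituant t = 2: v(2) = 269.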